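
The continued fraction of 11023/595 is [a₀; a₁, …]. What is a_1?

1

11023 = 18·595 + 313   →  a_0 = 18
595 = 1·313 + 282   →  a_1 = 1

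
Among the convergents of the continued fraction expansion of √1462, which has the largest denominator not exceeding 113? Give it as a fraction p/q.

2753/72

√1462 = [38; 4, 4, 4, 76, …] (period length 4).
Convergents:
  p_0/q_0 = 38/1
  p_1/q_1 = 153/4
  p_2/q_2 = 650/17
  p_3/q_3 = 2753/72
  p_4/q_4 = 209878/5489
q_3 = 72 ≤ 113 < 5489 = q_4, so the answer is 2753/72.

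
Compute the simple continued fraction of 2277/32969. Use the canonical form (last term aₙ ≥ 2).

[0; 14, 2, 11, 2, 15, 3]

2277 = 0×32969 + 2277
32969 = 14×2277 + 1091
2277 = 2×1091 + 95
1091 = 11×95 + 46
95 = 2×46 + 3
46 = 15×3 + 1
3 = 3×1 + 0  (stop)
So 2277/32969 = [0; 14, 2, 11, 2, 15, 3].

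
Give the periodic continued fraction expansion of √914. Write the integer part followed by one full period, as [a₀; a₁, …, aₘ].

a₀ = ⌊√914⌋ = 30.
With m₀=0, d₀=1 and mₖ₊₁ = dₖaₖ − mₖ, dₖ₊₁ = (n − mₖ₊₁²)/dₖ, aₖ₊₁ = ⌊(a₀+mₖ₊₁)/dₖ₊₁⌋:
  k=1: m=30, d=14, a=4
  k=2: m=26, d=17, a=3
  k=3: m=25, d=17, a=3
  k=4: m=26, d=14, a=4
  k=5: m=30, d=1, a=60
d=1 and a=2a₀=60 at k=5, so the next step gives (m, d) = (30, 14) again — its k=1 value — and the period has length 5.

[30; 4, 3, 3, 4, 60]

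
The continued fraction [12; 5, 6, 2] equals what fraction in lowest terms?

817/67

Fold from the inside: start with 2/1.
  6 + 1/2 = 13/2
  5 + 2/13 = 67/13
  12 + 13/67 = 817/67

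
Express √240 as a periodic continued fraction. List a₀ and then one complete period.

[15; 2, 30]

a₀ = ⌊√240⌋ = 15.
With m₀=0, d₀=1 and mₖ₊₁ = dₖaₖ − mₖ, dₖ₊₁ = (n − mₖ₊₁²)/dₖ, aₖ₊₁ = ⌊(a₀+mₖ₊₁)/dₖ₊₁⌋:
  k=1: m=15, d=15, a=2
  k=2: m=15, d=1, a=30
d=1 and a=2a₀=30 at k=2, so the next step gives (m, d) = (15, 15) again — its k=1 value — and the period has length 2.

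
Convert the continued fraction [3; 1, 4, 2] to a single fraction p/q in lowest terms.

Fold from the inside: start with 2/1.
  4 + 1/2 = 9/2
  1 + 2/9 = 11/9
  3 + 9/11 = 42/11

42/11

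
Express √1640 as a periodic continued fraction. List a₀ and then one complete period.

[40; 2, 80]

a₀ = ⌊√1640⌋ = 40.
With m₀=0, d₀=1 and mₖ₊₁ = dₖaₖ − mₖ, dₖ₊₁ = (n − mₖ₊₁²)/dₖ, aₖ₊₁ = ⌊(a₀+mₖ₊₁)/dₖ₊₁⌋:
  k=1: m=40, d=40, a=2
  k=2: m=40, d=1, a=80
d=1 and a=2a₀=80 at k=2, so the next step gives (m, d) = (40, 40) again — its k=1 value — and the period has length 2.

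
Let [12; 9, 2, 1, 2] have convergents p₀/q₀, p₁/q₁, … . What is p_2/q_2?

230/19

Using pₖ = aₖpₖ₋₁ + pₖ₋₂, qₖ = aₖqₖ₋₁ + qₖ₋₂ (with p₋₁=1, p₋₂=0, q₋₁=0, q₋₂=1):
  k=0: a=12, p=12, q=1
  k=1: a=9, p=109, q=9
  k=2: a=2, p=230, q=19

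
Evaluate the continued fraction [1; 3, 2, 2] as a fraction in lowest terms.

Fold from the inside: start with 2/1.
  2 + 1/2 = 5/2
  3 + 2/5 = 17/5
  1 + 5/17 = 22/17

22/17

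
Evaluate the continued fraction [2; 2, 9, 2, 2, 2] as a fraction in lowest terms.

589/238

Fold from the inside: start with 2/1.
  2 + 1/2 = 5/2
  2 + 2/5 = 12/5
  9 + 5/12 = 113/12
  2 + 12/113 = 238/113
  2 + 113/238 = 589/238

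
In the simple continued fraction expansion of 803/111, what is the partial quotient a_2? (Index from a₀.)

3

803 = 7·111 + 26   →  a_0 = 7
111 = 4·26 + 7   →  a_1 = 4
26 = 3·7 + 5   →  a_2 = 3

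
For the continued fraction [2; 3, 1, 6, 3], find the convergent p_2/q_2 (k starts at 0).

Using pₖ = aₖpₖ₋₁ + pₖ₋₂, qₖ = aₖqₖ₋₁ + qₖ₋₂ (with p₋₁=1, p₋₂=0, q₋₁=0, q₋₂=1):
  k=0: a=2, p=2, q=1
  k=1: a=3, p=7, q=3
  k=2: a=1, p=9, q=4

9/4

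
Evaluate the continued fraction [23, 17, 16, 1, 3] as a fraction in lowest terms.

Fold from the inside: start with 3/1.
  1 + 1/3 = 4/3
  16 + 3/4 = 67/4
  17 + 4/67 = 1143/67
  23 + 67/1143 = 26356/1143

26356/1143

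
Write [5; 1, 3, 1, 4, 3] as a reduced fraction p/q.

446/77

Fold from the inside: start with 3/1.
  4 + 1/3 = 13/3
  1 + 3/13 = 16/13
  3 + 13/16 = 61/16
  1 + 16/61 = 77/61
  5 + 61/77 = 446/77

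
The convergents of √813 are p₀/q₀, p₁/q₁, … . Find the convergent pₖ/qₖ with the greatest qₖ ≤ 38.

1055/37

√813 = [28; 1, 1, 18, 1, 1, 56, …] (period length 6).
Convergents:
  p_0/q_0 = 28/1
  p_1/q_1 = 29/1
  p_2/q_2 = 57/2
  p_3/q_3 = 1055/37
  p_4/q_4 = 1112/39
q_3 = 37 ≤ 38 < 39 = q_4, so the answer is 1055/37.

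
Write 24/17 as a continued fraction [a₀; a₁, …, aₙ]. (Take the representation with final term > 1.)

24 = 1×17 + 7
17 = 2×7 + 3
7 = 2×3 + 1
3 = 3×1 + 0  (stop)
So 24/17 = [1; 2, 2, 3].

[1; 2, 2, 3]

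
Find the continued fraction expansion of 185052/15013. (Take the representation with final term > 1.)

[12; 3, 15, 15, 2, 10]

185052 = 12*15013 + 4896
15013 = 3*4896 + 325
4896 = 15*325 + 21
325 = 15*21 + 10
21 = 2*10 + 1
10 = 10*1 + 0  (stop)
So 185052/15013 = [12; 3, 15, 15, 2, 10].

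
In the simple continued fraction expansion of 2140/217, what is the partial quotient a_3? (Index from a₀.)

2140 = 9·217 + 187   →  a_0 = 9
217 = 1·187 + 30   →  a_1 = 1
187 = 6·30 + 7   →  a_2 = 6
30 = 4·7 + 2   →  a_3 = 4

4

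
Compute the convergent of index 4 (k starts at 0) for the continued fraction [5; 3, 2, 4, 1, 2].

201/38

Using pₖ = aₖpₖ₋₁ + pₖ₋₂, qₖ = aₖqₖ₋₁ + qₖ₋₂ (with p₋₁=1, p₋₂=0, q₋₁=0, q₋₂=1):
  k=0: a=5, p=5, q=1
  k=1: a=3, p=16, q=3
  k=2: a=2, p=37, q=7
  k=3: a=4, p=164, q=31
  k=4: a=1, p=201, q=38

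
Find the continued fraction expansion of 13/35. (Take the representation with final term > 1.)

[0; 2, 1, 2, 4]

13 = 0*35 + 13
35 = 2*13 + 9
13 = 1*9 + 4
9 = 2*4 + 1
4 = 4*1 + 0  (stop)
So 13/35 = [0; 2, 1, 2, 4].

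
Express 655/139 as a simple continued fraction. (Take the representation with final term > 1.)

655 = 4*139 + 99
139 = 1*99 + 40
99 = 2*40 + 19
40 = 2*19 + 2
19 = 9*2 + 1
2 = 2*1 + 0  (stop)
So 655/139 = [4; 1, 2, 2, 9, 2].

[4; 1, 2, 2, 9, 2]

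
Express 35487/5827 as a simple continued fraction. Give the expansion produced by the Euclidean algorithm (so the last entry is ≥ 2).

[6; 11, 10, 10, 2, 2]

35487 = 6·5827 + 525
5827 = 11·525 + 52
525 = 10·52 + 5
52 = 10·5 + 2
5 = 2·2 + 1
2 = 2·1 + 0  (stop)
So 35487/5827 = [6; 11, 10, 10, 2, 2].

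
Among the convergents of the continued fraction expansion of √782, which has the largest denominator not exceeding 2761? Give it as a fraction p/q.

√782 = [27; 1, 26, 1, 54, …] (period length 4).
Convergents:
  p_0/q_0 = 27/1
  p_1/q_1 = 28/1
  p_2/q_2 = 755/27
  p_3/q_3 = 783/28
  p_4/q_4 = 43037/1539
  p_5/q_5 = 43820/1567
  p_6/q_6 = 1182357/42281
q_5 = 1567 ≤ 2761 < 42281 = q_6, so the answer is 43820/1567.

43820/1567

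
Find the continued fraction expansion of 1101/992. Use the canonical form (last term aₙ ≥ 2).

1101 = 1×992 + 109
992 = 9×109 + 11
109 = 9×11 + 10
11 = 1×10 + 1
10 = 10×1 + 0  (stop)
So 1101/992 = [1; 9, 9, 1, 10].

[1; 9, 9, 1, 10]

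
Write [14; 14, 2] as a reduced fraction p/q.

Using pₖ = aₖpₖ₋₁ + pₖ₋₂ and qₖ = aₖqₖ₋₁ + qₖ₋₂:
  k=0: a=14, p=14, q=1
  k=1: a=14, p=197, q=14
  k=2: a=2, p=408, q=29

408/29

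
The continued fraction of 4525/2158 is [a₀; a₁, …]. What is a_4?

1

4525 = 2·2158 + 209   →  a_0 = 2
2158 = 10·209 + 68   →  a_1 = 10
209 = 3·68 + 5   →  a_2 = 3
68 = 13·5 + 3   →  a_3 = 13
5 = 1·3 + 2   →  a_4 = 1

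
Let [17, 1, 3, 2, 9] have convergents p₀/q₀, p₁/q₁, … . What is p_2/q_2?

Using pₖ = aₖpₖ₋₁ + pₖ₋₂, qₖ = aₖqₖ₋₁ + qₖ₋₂ (with p₋₁=1, p₋₂=0, q₋₁=0, q₋₂=1):
  k=0: a=17, p=17, q=1
  k=1: a=1, p=18, q=1
  k=2: a=3, p=71, q=4

71/4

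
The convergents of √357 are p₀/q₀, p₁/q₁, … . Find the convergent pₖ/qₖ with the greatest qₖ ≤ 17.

170/9

√357 = [18; 1, 8, 2, 8, 1, 36, …] (period length 6).
Convergents:
  p_0/q_0 = 18/1
  p_1/q_1 = 19/1
  p_2/q_2 = 170/9
  p_3/q_3 = 359/19
q_2 = 9 ≤ 17 < 19 = q_3, so the answer is 170/9.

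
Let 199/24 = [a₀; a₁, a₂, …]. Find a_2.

199 = 8·24 + 7   →  a_0 = 8
24 = 3·7 + 3   →  a_1 = 3
7 = 2·3 + 1   →  a_2 = 2

2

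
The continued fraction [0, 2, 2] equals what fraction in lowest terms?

2/5

Using pₖ = aₖpₖ₋₁ + pₖ₋₂ and qₖ = aₖqₖ₋₁ + qₖ₋₂:
  k=0: a=0, p=0, q=1
  k=1: a=2, p=1, q=2
  k=2: a=2, p=2, q=5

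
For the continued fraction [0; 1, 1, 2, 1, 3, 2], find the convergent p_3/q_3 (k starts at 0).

3/5

Using pₖ = aₖpₖ₋₁ + pₖ₋₂, qₖ = aₖqₖ₋₁ + qₖ₋₂ (with p₋₁=1, p₋₂=0, q₋₁=0, q₋₂=1):
  k=0: a=0, p=0, q=1
  k=1: a=1, p=1, q=1
  k=2: a=1, p=1, q=2
  k=3: a=2, p=3, q=5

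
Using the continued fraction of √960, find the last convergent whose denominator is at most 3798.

117150/3781

√960 = [30; 1, 60, …] (period length 2).
Convergents:
  p_0/q_0 = 30/1
  p_1/q_1 = 31/1
  p_2/q_2 = 1890/61
  p_3/q_3 = 1921/62
  p_4/q_4 = 117150/3781
  p_5/q_5 = 119071/3843
q_4 = 3781 ≤ 3798 < 3843 = q_5, so the answer is 117150/3781.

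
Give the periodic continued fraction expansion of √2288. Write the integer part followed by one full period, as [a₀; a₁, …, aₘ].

a₀ = ⌊√2288⌋ = 47.

[47; 1, 4, 1, 94]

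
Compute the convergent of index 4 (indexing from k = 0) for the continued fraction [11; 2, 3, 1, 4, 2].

492/43

Using pₖ = aₖpₖ₋₁ + pₖ₋₂, qₖ = aₖqₖ₋₁ + qₖ₋₂ (with p₋₁=1, p₋₂=0, q₋₁=0, q₋₂=1):
  k=0: a=11, p=11, q=1
  k=1: a=2, p=23, q=2
  k=2: a=3, p=80, q=7
  k=3: a=1, p=103, q=9
  k=4: a=4, p=492, q=43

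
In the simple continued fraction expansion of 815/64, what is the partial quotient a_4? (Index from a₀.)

3

815 = 12·64 + 47   →  a_0 = 12
64 = 1·47 + 17   →  a_1 = 1
47 = 2·17 + 13   →  a_2 = 2
17 = 1·13 + 4   →  a_3 = 1
13 = 3·4 + 1   →  a_4 = 3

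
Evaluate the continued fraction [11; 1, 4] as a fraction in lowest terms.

Fold from the inside: start with 4/1.
  1 + 1/4 = 5/4
  11 + 4/5 = 59/5

59/5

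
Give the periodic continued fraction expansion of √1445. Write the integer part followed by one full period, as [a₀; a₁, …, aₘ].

[38; 76]

a₀ = ⌊√1445⌋ = 38.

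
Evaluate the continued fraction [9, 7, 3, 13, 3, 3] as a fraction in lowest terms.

27373/2996

Fold from the inside: start with 3/1.
  3 + 1/3 = 10/3
  13 + 3/10 = 133/10
  3 + 10/133 = 409/133
  7 + 133/409 = 2996/409
  9 + 409/2996 = 27373/2996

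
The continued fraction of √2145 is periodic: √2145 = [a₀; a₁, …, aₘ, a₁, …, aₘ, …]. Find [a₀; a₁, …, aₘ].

a₀ = ⌊√2145⌋ = 46.
With m₀=0, d₀=1 and mₖ₊₁ = dₖaₖ − mₖ, dₖ₊₁ = (n − mₖ₊₁²)/dₖ, aₖ₊₁ = ⌊(a₀+mₖ₊₁)/dₖ₊₁⌋:
  k=1: m=46, d=29, a=3
  k=2: m=41, d=16, a=5
  k=3: m=39, d=39, a=2
  k=4: m=39, d=16, a=5
  k=5: m=41, d=29, a=3
  k=6: m=46, d=1, a=92
d=1 and a=2a₀=92 at k=6, so the next step gives (m, d) = (46, 29) again — its k=1 value — and the period has length 6.

[46; 3, 5, 2, 5, 3, 92]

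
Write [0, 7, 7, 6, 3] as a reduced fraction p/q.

Using pₖ = aₖpₖ₋₁ + pₖ₋₂ and qₖ = aₖqₖ₋₁ + qₖ₋₂:
  k=0: a=0, p=0, q=1
  k=1: a=7, p=1, q=7
  k=2: a=7, p=7, q=50
  k=3: a=6, p=43, q=307
  k=4: a=3, p=136, q=971

136/971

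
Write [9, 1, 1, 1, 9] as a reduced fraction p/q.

Fold from the inside: start with 9/1.
  1 + 1/9 = 10/9
  1 + 9/10 = 19/10
  1 + 10/19 = 29/19
  9 + 19/29 = 280/29

280/29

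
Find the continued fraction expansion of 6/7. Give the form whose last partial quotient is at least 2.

6 = 0×7 + 6
7 = 1×6 + 1
6 = 6×1 + 0  (stop)
So 6/7 = [0; 1, 6].

[0; 1, 6]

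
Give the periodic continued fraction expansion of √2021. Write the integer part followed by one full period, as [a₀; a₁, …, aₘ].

a₀ = ⌊√2021⌋ = 44.
With m₀=0, d₀=1 and mₖ₊₁ = dₖaₖ − mₖ, dₖ₊₁ = (n − mₖ₊₁²)/dₖ, aₖ₊₁ = ⌊(a₀+mₖ₊₁)/dₖ₊₁⌋:
  k=1: m=44, d=85, a=1
  k=2: m=41, d=4, a=21
  k=3: m=43, d=43, a=2
  k=4: m=43, d=4, a=21
  k=5: m=41, d=85, a=1
  k=6: m=44, d=1, a=88
d=1 and a=2a₀=88 at k=6, so the next step gives (m, d) = (44, 85) again — its k=1 value — and the period has length 6.

[44; 1, 21, 2, 21, 1, 88]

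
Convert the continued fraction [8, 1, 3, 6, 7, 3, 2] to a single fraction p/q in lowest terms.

Fold from the inside: start with 2/1.
  3 + 1/2 = 7/2
  7 + 2/7 = 51/7
  6 + 7/51 = 313/51
  3 + 51/313 = 990/313
  1 + 313/990 = 1303/990
  8 + 990/1303 = 11414/1303

11414/1303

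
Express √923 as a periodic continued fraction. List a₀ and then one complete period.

[30; 2, 1, 1, 1, 2, 60]

a₀ = ⌊√923⌋ = 30.
With m₀=0, d₀=1 and mₖ₊₁ = dₖaₖ − mₖ, dₖ₊₁ = (n − mₖ₊₁²)/dₖ, aₖ₊₁ = ⌊(a₀+mₖ₊₁)/dₖ₊₁⌋:
  k=1: m=30, d=23, a=2
  k=2: m=16, d=29, a=1
  k=3: m=13, d=26, a=1
  k=4: m=13, d=29, a=1
  k=5: m=16, d=23, a=2
  k=6: m=30, d=1, a=60
d=1 and a=2a₀=60 at k=6, so the next step gives (m, d) = (30, 23) again — its k=1 value — and the period has length 6.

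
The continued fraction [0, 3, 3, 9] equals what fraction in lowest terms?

Using pₖ = aₖpₖ₋₁ + pₖ₋₂ and qₖ = aₖqₖ₋₁ + qₖ₋₂:
  k=0: a=0, p=0, q=1
  k=1: a=3, p=1, q=3
  k=2: a=3, p=3, q=10
  k=3: a=9, p=28, q=93

28/93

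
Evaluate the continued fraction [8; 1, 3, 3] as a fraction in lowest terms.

114/13

Using pₖ = aₖpₖ₋₁ + pₖ₋₂ and qₖ = aₖqₖ₋₁ + qₖ₋₂:
  k=0: a=8, p=8, q=1
  k=1: a=1, p=9, q=1
  k=2: a=3, p=35, q=4
  k=3: a=3, p=114, q=13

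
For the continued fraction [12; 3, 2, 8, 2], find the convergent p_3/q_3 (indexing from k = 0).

Using pₖ = aₖpₖ₋₁ + pₖ₋₂, qₖ = aₖqₖ₋₁ + qₖ₋₂ (with p₋₁=1, p₋₂=0, q₋₁=0, q₋₂=1):
  k=0: a=12, p=12, q=1
  k=1: a=3, p=37, q=3
  k=2: a=2, p=86, q=7
  k=3: a=8, p=725, q=59

725/59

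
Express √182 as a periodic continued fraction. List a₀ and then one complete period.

[13; 2, 26]

a₀ = ⌊√182⌋ = 13.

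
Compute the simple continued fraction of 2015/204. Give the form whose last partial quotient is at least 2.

[9; 1, 7, 6, 4]

2015 = 9·204 + 179
204 = 1·179 + 25
179 = 7·25 + 4
25 = 6·4 + 1
4 = 4·1 + 0  (stop)
So 2015/204 = [9; 1, 7, 6, 4].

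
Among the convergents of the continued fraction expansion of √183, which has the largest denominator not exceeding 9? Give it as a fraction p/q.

27/2

√183 = [13; 1, 1, 8, 1, 1, 26, …] (period length 6).
Convergents:
  p_0/q_0 = 13/1
  p_1/q_1 = 14/1
  p_2/q_2 = 27/2
  p_3/q_3 = 230/17
q_2 = 2 ≤ 9 < 17 = q_3, so the answer is 27/2.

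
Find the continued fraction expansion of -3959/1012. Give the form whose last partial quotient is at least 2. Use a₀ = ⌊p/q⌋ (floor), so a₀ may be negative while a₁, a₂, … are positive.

[-4; 11, 2, 1, 2, 3, 3]

-3959 = -4*1012 + 89
1012 = 11*89 + 33
89 = 2*33 + 23
33 = 1*23 + 10
23 = 2*10 + 3
10 = 3*3 + 1
3 = 3*1 + 0  (stop)
So -3959/1012 = [-4; 11, 2, 1, 2, 3, 3].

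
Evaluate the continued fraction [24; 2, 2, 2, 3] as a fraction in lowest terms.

1001/41

Using pₖ = aₖpₖ₋₁ + pₖ₋₂ and qₖ = aₖqₖ₋₁ + qₖ₋₂:
  k=0: a=24, p=24, q=1
  k=1: a=2, p=49, q=2
  k=2: a=2, p=122, q=5
  k=3: a=2, p=293, q=12
  k=4: a=3, p=1001, q=41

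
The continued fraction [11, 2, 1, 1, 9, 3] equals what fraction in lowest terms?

Fold from the inside: start with 3/1.
  9 + 1/3 = 28/3
  1 + 3/28 = 31/28
  1 + 28/31 = 59/31
  2 + 31/59 = 149/59
  11 + 59/149 = 1698/149

1698/149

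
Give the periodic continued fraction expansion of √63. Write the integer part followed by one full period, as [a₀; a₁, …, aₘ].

[7; 1, 14]

a₀ = ⌊√63⌋ = 7.
With m₀=0, d₀=1 and mₖ₊₁ = dₖaₖ − mₖ, dₖ₊₁ = (n − mₖ₊₁²)/dₖ, aₖ₊₁ = ⌊(a₀+mₖ₊₁)/dₖ₊₁⌋:
  k=1: m=7, d=14, a=1
  k=2: m=7, d=1, a=14
d=1 and a=2a₀=14 at k=2, so the next step gives (m, d) = (7, 14) again — its k=1 value — and the period has length 2.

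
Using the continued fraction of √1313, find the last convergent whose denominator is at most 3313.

√1313 = [36; 4, 4, 72, …] (period length 3).
Convergents:
  p_0/q_0 = 36/1
  p_1/q_1 = 145/4
  p_2/q_2 = 616/17
  p_3/q_3 = 44497/1228
  p_4/q_4 = 178604/4929
q_3 = 1228 ≤ 3313 < 4929 = q_4, so the answer is 44497/1228.

44497/1228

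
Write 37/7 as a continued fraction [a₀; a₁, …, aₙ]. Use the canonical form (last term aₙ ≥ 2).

37 = 5·7 + 2
7 = 3·2 + 1
2 = 2·1 + 0  (stop)
So 37/7 = [5; 3, 2].

[5; 3, 2]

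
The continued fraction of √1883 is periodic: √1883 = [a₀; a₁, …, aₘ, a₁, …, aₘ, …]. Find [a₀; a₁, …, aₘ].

[43; 2, 1, 1, 5, 1, 1, 2, 86]

a₀ = ⌊√1883⌋ = 43.
With m₀=0, d₀=1 and mₖ₊₁ = dₖaₖ − mₖ, dₖ₊₁ = (n − mₖ₊₁²)/dₖ, aₖ₊₁ = ⌊(a₀+mₖ₊₁)/dₖ₊₁⌋:
  k=1: m=43, d=34, a=2
  k=2: m=25, d=37, a=1
  k=3: m=12, d=47, a=1
  k=4: m=35, d=14, a=5
  k=5: m=35, d=47, a=1
  k=6: m=12, d=37, a=1
  k=7: m=25, d=34, a=2
  k=8: m=43, d=1, a=86
d=1 and a=2a₀=86 at k=8, so the next step gives (m, d) = (43, 34) again — its k=1 value — and the period has length 8.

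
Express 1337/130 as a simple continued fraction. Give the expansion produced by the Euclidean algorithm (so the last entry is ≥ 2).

[10; 3, 1, 1, 18]

1337 = 10*130 + 37
130 = 3*37 + 19
37 = 1*19 + 18
19 = 1*18 + 1
18 = 18*1 + 0  (stop)
So 1337/130 = [10; 3, 1, 1, 18].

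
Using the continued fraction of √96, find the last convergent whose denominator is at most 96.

√96 = [9; 1, 3, 1, 18, …] (period length 4).
Convergents:
  p_0/q_0 = 9/1
  p_1/q_1 = 10/1
  p_2/q_2 = 39/4
  p_3/q_3 = 49/5
  p_4/q_4 = 921/94
  p_5/q_5 = 970/99
q_4 = 94 ≤ 96 < 99 = q_5, so the answer is 921/94.

921/94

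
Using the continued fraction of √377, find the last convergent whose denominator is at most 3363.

45221/2329

√377 = [19; 2, 2, 2, 38, …] (period length 4).
Convergents:
  p_0/q_0 = 19/1
  p_1/q_1 = 39/2
  p_2/q_2 = 97/5
  p_3/q_3 = 233/12
  p_4/q_4 = 8951/461
  p_5/q_5 = 18135/934
  p_6/q_6 = 45221/2329
  p_7/q_7 = 108577/5592
q_6 = 2329 ≤ 3363 < 5592 = q_7, so the answer is 45221/2329.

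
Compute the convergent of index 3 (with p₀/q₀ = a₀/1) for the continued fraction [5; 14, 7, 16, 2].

8103/1598

Using pₖ = aₖpₖ₋₁ + pₖ₋₂, qₖ = aₖqₖ₋₁ + qₖ₋₂ (with p₋₁=1, p₋₂=0, q₋₁=0, q₋₂=1):
  k=0: a=5, p=5, q=1
  k=1: a=14, p=71, q=14
  k=2: a=7, p=502, q=99
  k=3: a=16, p=8103, q=1598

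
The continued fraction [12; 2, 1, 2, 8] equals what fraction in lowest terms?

Using pₖ = aₖpₖ₋₁ + pₖ₋₂ and qₖ = aₖqₖ₋₁ + qₖ₋₂:
  k=0: a=12, p=12, q=1
  k=1: a=2, p=25, q=2
  k=2: a=1, p=37, q=3
  k=3: a=2, p=99, q=8
  k=4: a=8, p=829, q=67

829/67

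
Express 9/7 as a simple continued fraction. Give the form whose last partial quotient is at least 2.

9 = 1×7 + 2
7 = 3×2 + 1
2 = 2×1 + 0  (stop)
So 9/7 = [1; 3, 2].

[1; 3, 2]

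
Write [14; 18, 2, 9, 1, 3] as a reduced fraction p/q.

21292/1515

Using pₖ = aₖpₖ₋₁ + pₖ₋₂ and qₖ = aₖqₖ₋₁ + qₖ₋₂:
  k=0: a=14, p=14, q=1
  k=1: a=18, p=253, q=18
  k=2: a=2, p=520, q=37
  k=3: a=9, p=4933, q=351
  k=4: a=1, p=5453, q=388
  k=5: a=3, p=21292, q=1515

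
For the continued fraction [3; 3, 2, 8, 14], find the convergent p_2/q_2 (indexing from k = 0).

Using pₖ = aₖpₖ₋₁ + pₖ₋₂, qₖ = aₖqₖ₋₁ + qₖ₋₂ (with p₋₁=1, p₋₂=0, q₋₁=0, q₋₂=1):
  k=0: a=3, p=3, q=1
  k=1: a=3, p=10, q=3
  k=2: a=2, p=23, q=7

23/7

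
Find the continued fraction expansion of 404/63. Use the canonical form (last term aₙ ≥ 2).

404 = 6*63 + 26
63 = 2*26 + 11
26 = 2*11 + 4
11 = 2*4 + 3
4 = 1*3 + 1
3 = 3*1 + 0  (stop)
So 404/63 = [6; 2, 2, 2, 1, 3].

[6; 2, 2, 2, 1, 3]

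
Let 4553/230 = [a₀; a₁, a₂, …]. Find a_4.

4553 = 19·230 + 183   →  a_0 = 19
230 = 1·183 + 47   →  a_1 = 1
183 = 3·47 + 42   →  a_2 = 3
47 = 1·42 + 5   →  a_3 = 1
42 = 8·5 + 2   →  a_4 = 8

8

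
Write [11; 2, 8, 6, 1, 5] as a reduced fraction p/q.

8133/709

Fold from the inside: start with 5/1.
  1 + 1/5 = 6/5
  6 + 5/6 = 41/6
  8 + 6/41 = 334/41
  2 + 41/334 = 709/334
  11 + 334/709 = 8133/709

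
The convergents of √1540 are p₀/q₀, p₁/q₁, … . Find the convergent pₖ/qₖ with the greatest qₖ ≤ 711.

√1540 = [39; 4, 8, 2, 8, 4, 78, …] (period length 6).
Convergents:
  p_0/q_0 = 39/1
  p_1/q_1 = 157/4
  p_2/q_2 = 1295/33
  p_3/q_3 = 2747/70
  p_4/q_4 = 23271/593
  p_5/q_5 = 95831/2442
q_4 = 593 ≤ 711 < 2442 = q_5, so the answer is 23271/593.

23271/593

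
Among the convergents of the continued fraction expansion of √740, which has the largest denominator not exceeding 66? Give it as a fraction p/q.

√740 = [27; 4, 1, 12, 1, 4, 54, …] (period length 6).
Convergents:
  p_0/q_0 = 27/1
  p_1/q_1 = 109/4
  p_2/q_2 = 136/5
  p_3/q_3 = 1741/64
  p_4/q_4 = 1877/69
q_3 = 64 ≤ 66 < 69 = q_4, so the answer is 1741/64.

1741/64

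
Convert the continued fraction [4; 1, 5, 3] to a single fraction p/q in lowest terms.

Using pₖ = aₖpₖ₋₁ + pₖ₋₂ and qₖ = aₖqₖ₋₁ + qₖ₋₂:
  k=0: a=4, p=4, q=1
  k=1: a=1, p=5, q=1
  k=2: a=5, p=29, q=6
  k=3: a=3, p=92, q=19

92/19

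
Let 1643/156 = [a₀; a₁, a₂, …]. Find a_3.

1643 = 10·156 + 83   →  a_0 = 10
156 = 1·83 + 73   →  a_1 = 1
83 = 1·73 + 10   →  a_2 = 1
73 = 7·10 + 3   →  a_3 = 7

7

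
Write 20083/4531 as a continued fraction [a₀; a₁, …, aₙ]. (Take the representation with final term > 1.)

[4; 2, 3, 5, 9, 4, 3]

20083 = 4*4531 + 1959
4531 = 2*1959 + 613
1959 = 3*613 + 120
613 = 5*120 + 13
120 = 9*13 + 3
13 = 4*3 + 1
3 = 3*1 + 0  (stop)
So 20083/4531 = [4; 2, 3, 5, 9, 4, 3].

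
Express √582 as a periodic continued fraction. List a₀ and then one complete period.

[24; 8, 48]

a₀ = ⌊√582⌋ = 24.
With m₀=0, d₀=1 and mₖ₊₁ = dₖaₖ − mₖ, dₖ₊₁ = (n − mₖ₊₁²)/dₖ, aₖ₊₁ = ⌊(a₀+mₖ₊₁)/dₖ₊₁⌋:
  k=1: m=24, d=6, a=8
  k=2: m=24, d=1, a=48
d=1 and a=2a₀=48 at k=2, so the next step gives (m, d) = (24, 6) again — its k=1 value — and the period has length 2.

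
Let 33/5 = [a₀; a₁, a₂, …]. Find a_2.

1

33 = 6·5 + 3   →  a_0 = 6
5 = 1·3 + 2   →  a_1 = 1
3 = 1·2 + 1   →  a_2 = 1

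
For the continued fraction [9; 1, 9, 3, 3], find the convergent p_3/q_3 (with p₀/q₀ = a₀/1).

Using pₖ = aₖpₖ₋₁ + pₖ₋₂, qₖ = aₖqₖ₋₁ + qₖ₋₂ (with p₋₁=1, p₋₂=0, q₋₁=0, q₋₂=1):
  k=0: a=9, p=9, q=1
  k=1: a=1, p=10, q=1
  k=2: a=9, p=99, q=10
  k=3: a=3, p=307, q=31

307/31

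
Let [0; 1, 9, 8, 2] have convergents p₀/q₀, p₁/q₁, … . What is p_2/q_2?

9/10

Using pₖ = aₖpₖ₋₁ + pₖ₋₂, qₖ = aₖqₖ₋₁ + qₖ₋₂ (with p₋₁=1, p₋₂=0, q₋₁=0, q₋₂=1):
  k=0: a=0, p=0, q=1
  k=1: a=1, p=1, q=1
  k=2: a=9, p=9, q=10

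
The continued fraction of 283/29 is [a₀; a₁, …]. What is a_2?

3

283 = 9·29 + 22   →  a_0 = 9
29 = 1·22 + 7   →  a_1 = 1
22 = 3·7 + 1   →  a_2 = 3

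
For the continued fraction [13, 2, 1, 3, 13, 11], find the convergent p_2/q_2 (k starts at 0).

40/3

Using pₖ = aₖpₖ₋₁ + pₖ₋₂, qₖ = aₖqₖ₋₁ + qₖ₋₂ (with p₋₁=1, p₋₂=0, q₋₁=0, q₋₂=1):
  k=0: a=13, p=13, q=1
  k=1: a=2, p=27, q=2
  k=2: a=1, p=40, q=3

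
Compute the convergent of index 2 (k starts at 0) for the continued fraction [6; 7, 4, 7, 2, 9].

Using pₖ = aₖpₖ₋₁ + pₖ₋₂, qₖ = aₖqₖ₋₁ + qₖ₋₂ (with p₋₁=1, p₋₂=0, q₋₁=0, q₋₂=1):
  k=0: a=6, p=6, q=1
  k=1: a=7, p=43, q=7
  k=2: a=4, p=178, q=29

178/29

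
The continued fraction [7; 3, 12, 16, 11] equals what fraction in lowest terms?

Fold from the inside: start with 11/1.
  16 + 1/11 = 177/11
  12 + 11/177 = 2135/177
  3 + 177/2135 = 6582/2135
  7 + 2135/6582 = 48209/6582

48209/6582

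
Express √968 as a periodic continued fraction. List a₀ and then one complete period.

a₀ = ⌊√968⌋ = 31.
With m₀=0, d₀=1 and mₖ₊₁ = dₖaₖ − mₖ, dₖ₊₁ = (n − mₖ₊₁²)/dₖ, aₖ₊₁ = ⌊(a₀+mₖ₊₁)/dₖ₊₁⌋:
  k=1: m=31, d=7, a=8
  k=2: m=25, d=49, a=1
  k=3: m=24, d=8, a=6
  k=4: m=24, d=49, a=1
  k=5: m=25, d=7, a=8
  k=6: m=31, d=1, a=62
d=1 and a=2a₀=62 at k=6, so the next step gives (m, d) = (31, 7) again — its k=1 value — and the period has length 6.

[31; 8, 1, 6, 1, 8, 62]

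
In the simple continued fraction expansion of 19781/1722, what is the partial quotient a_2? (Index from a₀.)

19781 = 11·1722 + 839   →  a_0 = 11
1722 = 2·839 + 44   →  a_1 = 2
839 = 19·44 + 3   →  a_2 = 19

19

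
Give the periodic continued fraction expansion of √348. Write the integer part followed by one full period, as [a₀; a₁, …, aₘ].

[18; 1, 1, 1, 8, 1, 1, 1, 36]

a₀ = ⌊√348⌋ = 18.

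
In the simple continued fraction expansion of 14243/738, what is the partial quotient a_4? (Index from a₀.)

17

14243 = 19·738 + 221   →  a_0 = 19
738 = 3·221 + 75   →  a_1 = 3
221 = 2·75 + 71   →  a_2 = 2
75 = 1·71 + 4   →  a_3 = 1
71 = 17·4 + 3   →  a_4 = 17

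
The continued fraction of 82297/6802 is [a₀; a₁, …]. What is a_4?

82297 = 12·6802 + 673   →  a_0 = 12
6802 = 10·673 + 72   →  a_1 = 10
673 = 9·72 + 25   →  a_2 = 9
72 = 2·25 + 22   →  a_3 = 2
25 = 1·22 + 3   →  a_4 = 1

1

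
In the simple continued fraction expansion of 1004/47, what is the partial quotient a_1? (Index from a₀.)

2

1004 = 21·47 + 17   →  a_0 = 21
47 = 2·17 + 13   →  a_1 = 2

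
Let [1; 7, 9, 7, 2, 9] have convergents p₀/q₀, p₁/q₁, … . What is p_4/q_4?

Using pₖ = aₖpₖ₋₁ + pₖ₋₂, qₖ = aₖqₖ₋₁ + qₖ₋₂ (with p₋₁=1, p₋₂=0, q₋₁=0, q₋₂=1):
  k=0: a=1, p=1, q=1
  k=1: a=7, p=8, q=7
  k=2: a=9, p=73, q=64
  k=3: a=7, p=519, q=455
  k=4: a=2, p=1111, q=974

1111/974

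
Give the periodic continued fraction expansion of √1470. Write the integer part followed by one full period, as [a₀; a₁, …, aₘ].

a₀ = ⌊√1470⌋ = 38.
With m₀=0, d₀=1 and mₖ₊₁ = dₖaₖ − mₖ, dₖ₊₁ = (n − mₖ₊₁²)/dₖ, aₖ₊₁ = ⌊(a₀+mₖ₊₁)/dₖ₊₁⌋:
  k=1: m=38, d=26, a=2
  k=2: m=14, d=49, a=1
  k=3: m=35, d=5, a=14
  k=4: m=35, d=49, a=1
  k=5: m=14, d=26, a=2
  k=6: m=38, d=1, a=76
d=1 and a=2a₀=76 at k=6, so the next step gives (m, d) = (38, 26) again — its k=1 value — and the period has length 6.

[38; 2, 1, 14, 1, 2, 76]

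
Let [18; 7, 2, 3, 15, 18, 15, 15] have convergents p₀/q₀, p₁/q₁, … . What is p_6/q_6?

3921152/216225

Using pₖ = aₖpₖ₋₁ + pₖ₋₂, qₖ = aₖqₖ₋₁ + qₖ₋₂ (with p₋₁=1, p₋₂=0, q₋₁=0, q₋₂=1):
  k=0: a=18, p=18, q=1
  k=1: a=7, p=127, q=7
  k=2: a=2, p=272, q=15
  k=3: a=3, p=943, q=52
  k=4: a=15, p=14417, q=795
  k=5: a=18, p=260449, q=14362
  k=6: a=15, p=3921152, q=216225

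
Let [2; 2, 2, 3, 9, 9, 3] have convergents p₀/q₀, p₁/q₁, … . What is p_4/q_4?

381/158

Using pₖ = aₖpₖ₋₁ + pₖ₋₂, qₖ = aₖqₖ₋₁ + qₖ₋₂ (with p₋₁=1, p₋₂=0, q₋₁=0, q₋₂=1):
  k=0: a=2, p=2, q=1
  k=1: a=2, p=5, q=2
  k=2: a=2, p=12, q=5
  k=3: a=3, p=41, q=17
  k=4: a=9, p=381, q=158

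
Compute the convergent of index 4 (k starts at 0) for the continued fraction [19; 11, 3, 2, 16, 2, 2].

24777/1298

Using pₖ = aₖpₖ₋₁ + pₖ₋₂, qₖ = aₖqₖ₋₁ + qₖ₋₂ (with p₋₁=1, p₋₂=0, q₋₁=0, q₋₂=1):
  k=0: a=19, p=19, q=1
  k=1: a=11, p=210, q=11
  k=2: a=3, p=649, q=34
  k=3: a=2, p=1508, q=79
  k=4: a=16, p=24777, q=1298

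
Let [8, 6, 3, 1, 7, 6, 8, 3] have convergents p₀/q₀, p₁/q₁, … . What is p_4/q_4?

Using pₖ = aₖpₖ₋₁ + pₖ₋₂, qₖ = aₖqₖ₋₁ + qₖ₋₂ (with p₋₁=1, p₋₂=0, q₋₁=0, q₋₂=1):
  k=0: a=8, p=8, q=1
  k=1: a=6, p=49, q=6
  k=2: a=3, p=155, q=19
  k=3: a=1, p=204, q=25
  k=4: a=7, p=1583, q=194

1583/194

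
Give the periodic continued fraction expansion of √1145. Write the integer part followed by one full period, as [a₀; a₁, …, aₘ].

a₀ = ⌊√1145⌋ = 33.
With m₀=0, d₀=1 and mₖ₊₁ = dₖaₖ − mₖ, dₖ₊₁ = (n − mₖ₊₁²)/dₖ, aₖ₊₁ = ⌊(a₀+mₖ₊₁)/dₖ₊₁⌋:
  k=1: m=33, d=56, a=1
  k=2: m=23, d=11, a=5
  k=3: m=32, d=11, a=5
  k=4: m=23, d=56, a=1
  k=5: m=33, d=1, a=66
d=1 and a=2a₀=66 at k=5, so the next step gives (m, d) = (33, 56) again — its k=1 value — and the period has length 5.

[33; 1, 5, 5, 1, 66]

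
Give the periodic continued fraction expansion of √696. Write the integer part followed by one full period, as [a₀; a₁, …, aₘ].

a₀ = ⌊√696⌋ = 26.
With m₀=0, d₀=1 and mₖ₊₁ = dₖaₖ − mₖ, dₖ₊₁ = (n − mₖ₊₁²)/dₖ, aₖ₊₁ = ⌊(a₀+mₖ₊₁)/dₖ₊₁⌋:
  k=1: m=26, d=20, a=2
  k=2: m=14, d=25, a=1
  k=3: m=11, d=23, a=1
  k=4: m=12, d=24, a=1
  k=5: m=12, d=23, a=1
  k=6: m=11, d=25, a=1
  k=7: m=14, d=20, a=2
  k=8: m=26, d=1, a=52
d=1 and a=2a₀=52 at k=8, so the next step gives (m, d) = (26, 20) again — its k=1 value — and the period has length 8.

[26; 2, 1, 1, 1, 1, 1, 2, 52]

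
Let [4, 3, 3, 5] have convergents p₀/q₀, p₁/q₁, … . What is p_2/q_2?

43/10

Using pₖ = aₖpₖ₋₁ + pₖ₋₂, qₖ = aₖqₖ₋₁ + qₖ₋₂ (with p₋₁=1, p₋₂=0, q₋₁=0, q₋₂=1):
  k=0: a=4, p=4, q=1
  k=1: a=3, p=13, q=3
  k=2: a=3, p=43, q=10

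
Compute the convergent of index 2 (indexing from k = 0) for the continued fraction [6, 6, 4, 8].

Using pₖ = aₖpₖ₋₁ + pₖ₋₂, qₖ = aₖqₖ₋₁ + qₖ₋₂ (with p₋₁=1, p₋₂=0, q₋₁=0, q₋₂=1):
  k=0: a=6, p=6, q=1
  k=1: a=6, p=37, q=6
  k=2: a=4, p=154, q=25

154/25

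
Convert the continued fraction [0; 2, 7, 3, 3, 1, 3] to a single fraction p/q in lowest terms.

Fold from the inside: start with 3/1.
  1 + 1/3 = 4/3
  3 + 3/4 = 15/4
  3 + 4/15 = 49/15
  7 + 15/49 = 358/49
  2 + 49/358 = 765/358
  0 + 358/765 = 358/765

358/765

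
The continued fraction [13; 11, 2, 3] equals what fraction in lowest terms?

1047/80

Using pₖ = aₖpₖ₋₁ + pₖ₋₂ and qₖ = aₖqₖ₋₁ + qₖ₋₂:
  k=0: a=13, p=13, q=1
  k=1: a=11, p=144, q=11
  k=2: a=2, p=301, q=23
  k=3: a=3, p=1047, q=80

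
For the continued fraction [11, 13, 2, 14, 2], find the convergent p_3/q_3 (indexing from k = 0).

Using pₖ = aₖpₖ₋₁ + pₖ₋₂, qₖ = aₖqₖ₋₁ + qₖ₋₂ (with p₋₁=1, p₋₂=0, q₋₁=0, q₋₂=1):
  k=0: a=11, p=11, q=1
  k=1: a=13, p=144, q=13
  k=2: a=2, p=299, q=27
  k=3: a=14, p=4330, q=391

4330/391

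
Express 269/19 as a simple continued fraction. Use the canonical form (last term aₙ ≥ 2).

269 = 14×19 + 3
19 = 6×3 + 1
3 = 3×1 + 0  (stop)
So 269/19 = [14; 6, 3].

[14; 6, 3]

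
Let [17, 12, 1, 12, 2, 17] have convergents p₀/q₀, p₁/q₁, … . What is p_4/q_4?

Using pₖ = aₖpₖ₋₁ + pₖ₋₂, qₖ = aₖqₖ₋₁ + qₖ₋₂ (with p₋₁=1, p₋₂=0, q₋₁=0, q₋₂=1):
  k=0: a=17, p=17, q=1
  k=1: a=12, p=205, q=12
  k=2: a=1, p=222, q=13
  k=3: a=12, p=2869, q=168
  k=4: a=2, p=5960, q=349

5960/349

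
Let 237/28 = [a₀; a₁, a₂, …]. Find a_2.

6

237 = 8·28 + 13   →  a_0 = 8
28 = 2·13 + 2   →  a_1 = 2
13 = 6·2 + 1   →  a_2 = 6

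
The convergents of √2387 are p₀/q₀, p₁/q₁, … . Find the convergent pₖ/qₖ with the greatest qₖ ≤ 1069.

33467/685

√2387 = [48; 1, 5, 1, 96, …] (period length 4).
Convergents:
  p_0/q_0 = 48/1
  p_1/q_1 = 49/1
  p_2/q_2 = 293/6
  p_3/q_3 = 342/7
  p_4/q_4 = 33125/678
  p_5/q_5 = 33467/685
  p_6/q_6 = 200460/4103
q_5 = 685 ≤ 1069 < 4103 = q_6, so the answer is 33467/685.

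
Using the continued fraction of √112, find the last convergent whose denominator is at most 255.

√112 = [10; 1, 1, 2, 1, 1, 20, …] (period length 6).
Convergents:
  p_0/q_0 = 10/1
  p_1/q_1 = 11/1
  p_2/q_2 = 21/2
  p_3/q_3 = 53/5
  p_4/q_4 = 74/7
  p_5/q_5 = 127/12
  p_6/q_6 = 2614/247
  p_7/q_7 = 2741/259
q_6 = 247 ≤ 255 < 259 = q_7, so the answer is 2614/247.

2614/247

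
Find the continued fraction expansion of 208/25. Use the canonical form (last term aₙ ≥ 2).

[8; 3, 8]

208 = 8·25 + 8
25 = 3·8 + 1
8 = 8·1 + 0  (stop)
So 208/25 = [8; 3, 8].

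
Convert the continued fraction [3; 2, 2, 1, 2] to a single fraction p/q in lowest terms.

Fold from the inside: start with 2/1.
  1 + 1/2 = 3/2
  2 + 2/3 = 8/3
  2 + 3/8 = 19/8
  3 + 8/19 = 65/19

65/19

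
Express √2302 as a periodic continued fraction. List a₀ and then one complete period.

a₀ = ⌊√2302⌋ = 47.
With m₀=0, d₀=1 and mₖ₊₁ = dₖaₖ − mₖ, dₖ₊₁ = (n − mₖ₊₁²)/dₖ, aₖ₊₁ = ⌊(a₀+mₖ₊₁)/dₖ₊₁⌋:
  k=1: m=47, d=93, a=1
  k=2: m=46, d=2, a=46
  k=3: m=46, d=93, a=1
  k=4: m=47, d=1, a=94
d=1 and a=2a₀=94 at k=4, so the next step gives (m, d) = (47, 93) again — its k=1 value — and the period has length 4.

[47; 1, 46, 1, 94]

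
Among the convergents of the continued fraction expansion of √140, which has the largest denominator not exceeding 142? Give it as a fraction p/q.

1621/137

√140 = [11; 1, 4, 1, 22, …] (period length 4).
Convergents:
  p_0/q_0 = 11/1
  p_1/q_1 = 12/1
  p_2/q_2 = 59/5
  p_3/q_3 = 71/6
  p_4/q_4 = 1621/137
  p_5/q_5 = 1692/143
q_4 = 137 ≤ 142 < 143 = q_5, so the answer is 1621/137.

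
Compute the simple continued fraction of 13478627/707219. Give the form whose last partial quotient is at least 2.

13478627 = 19·707219 + 41466
707219 = 17·41466 + 2297
41466 = 18·2297 + 120
2297 = 19·120 + 17
120 = 7·17 + 1
17 = 17·1 + 0  (stop)
So 13478627/707219 = [19; 17, 18, 19, 7, 17].

[19; 17, 18, 19, 7, 17]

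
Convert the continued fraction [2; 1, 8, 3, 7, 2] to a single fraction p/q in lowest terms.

Using pₖ = aₖpₖ₋₁ + pₖ₋₂ and qₖ = aₖqₖ₋₁ + qₖ₋₂:
  k=0: a=2, p=2, q=1
  k=1: a=1, p=3, q=1
  k=2: a=8, p=26, q=9
  k=3: a=3, p=81, q=28
  k=4: a=7, p=593, q=205
  k=5: a=2, p=1267, q=438

1267/438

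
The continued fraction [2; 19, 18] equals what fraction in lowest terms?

Fold from the inside: start with 18/1.
  19 + 1/18 = 343/18
  2 + 18/343 = 704/343

704/343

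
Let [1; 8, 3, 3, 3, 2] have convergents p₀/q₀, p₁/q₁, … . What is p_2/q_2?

28/25

Using pₖ = aₖpₖ₋₁ + pₖ₋₂, qₖ = aₖqₖ₋₁ + qₖ₋₂ (with p₋₁=1, p₋₂=0, q₋₁=0, q₋₂=1):
  k=0: a=1, p=1, q=1
  k=1: a=8, p=9, q=8
  k=2: a=3, p=28, q=25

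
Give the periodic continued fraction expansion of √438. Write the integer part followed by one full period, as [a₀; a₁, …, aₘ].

[20; 1, 12, 1, 40]

a₀ = ⌊√438⌋ = 20.
With m₀=0, d₀=1 and mₖ₊₁ = dₖaₖ − mₖ, dₖ₊₁ = (n − mₖ₊₁²)/dₖ, aₖ₊₁ = ⌊(a₀+mₖ₊₁)/dₖ₊₁⌋:
  k=1: m=20, d=38, a=1
  k=2: m=18, d=3, a=12
  k=3: m=18, d=38, a=1
  k=4: m=20, d=1, a=40
d=1 and a=2a₀=40 at k=4, so the next step gives (m, d) = (20, 38) again — its k=1 value — and the period has length 4.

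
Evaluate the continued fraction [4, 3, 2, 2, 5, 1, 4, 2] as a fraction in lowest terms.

5002/1165

Fold from the inside: start with 2/1.
  4 + 1/2 = 9/2
  1 + 2/9 = 11/9
  5 + 9/11 = 64/11
  2 + 11/64 = 139/64
  2 + 64/139 = 342/139
  3 + 139/342 = 1165/342
  4 + 342/1165 = 5002/1165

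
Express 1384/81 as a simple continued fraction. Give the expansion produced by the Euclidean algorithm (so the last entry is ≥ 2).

[17; 11, 1, 1, 3]

1384 = 17*81 + 7
81 = 11*7 + 4
7 = 1*4 + 3
4 = 1*3 + 1
3 = 3*1 + 0  (stop)
So 1384/81 = [17; 11, 1, 1, 3].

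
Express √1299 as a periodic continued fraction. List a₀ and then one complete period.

a₀ = ⌊√1299⌋ = 36.
With m₀=0, d₀=1 and mₖ₊₁ = dₖaₖ − mₖ, dₖ₊₁ = (n − mₖ₊₁²)/dₖ, aₖ₊₁ = ⌊(a₀+mₖ₊₁)/dₖ₊₁⌋:
  k=1: m=36, d=3, a=24
  k=2: m=36, d=1, a=72
d=1 and a=2a₀=72 at k=2, so the next step gives (m, d) = (36, 3) again — its k=1 value — and the period has length 2.

[36; 24, 72]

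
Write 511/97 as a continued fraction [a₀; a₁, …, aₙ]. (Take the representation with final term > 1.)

511 = 5×97 + 26
97 = 3×26 + 19
26 = 1×19 + 7
19 = 2×7 + 5
7 = 1×5 + 2
5 = 2×2 + 1
2 = 2×1 + 0  (stop)
So 511/97 = [5; 3, 1, 2, 1, 2, 2].

[5; 3, 1, 2, 1, 2, 2]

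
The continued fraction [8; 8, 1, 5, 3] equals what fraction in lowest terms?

Fold from the inside: start with 3/1.
  5 + 1/3 = 16/3
  1 + 3/16 = 19/16
  8 + 16/19 = 168/19
  8 + 19/168 = 1363/168

1363/168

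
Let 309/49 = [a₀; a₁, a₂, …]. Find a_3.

1

309 = 6·49 + 15   →  a_0 = 6
49 = 3·15 + 4   →  a_1 = 3
15 = 3·4 + 3   →  a_2 = 3
4 = 1·3 + 1   →  a_3 = 1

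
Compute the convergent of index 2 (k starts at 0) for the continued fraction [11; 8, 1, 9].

100/9

Using pₖ = aₖpₖ₋₁ + pₖ₋₂, qₖ = aₖqₖ₋₁ + qₖ₋₂ (with p₋₁=1, p₋₂=0, q₋₁=0, q₋₂=1):
  k=0: a=11, p=11, q=1
  k=1: a=8, p=89, q=8
  k=2: a=1, p=100, q=9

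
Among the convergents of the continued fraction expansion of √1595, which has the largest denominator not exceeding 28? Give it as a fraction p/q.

√1595 = [39; 1, 14, 1, 78, …] (period length 4).
Convergents:
  p_0/q_0 = 39/1
  p_1/q_1 = 40/1
  p_2/q_2 = 599/15
  p_3/q_3 = 639/16
  p_4/q_4 = 50441/1263
q_3 = 16 ≤ 28 < 1263 = q_4, so the answer is 639/16.

639/16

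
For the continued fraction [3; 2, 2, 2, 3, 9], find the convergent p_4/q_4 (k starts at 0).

Using pₖ = aₖpₖ₋₁ + pₖ₋₂, qₖ = aₖqₖ₋₁ + qₖ₋₂ (with p₋₁=1, p₋₂=0, q₋₁=0, q₋₂=1):
  k=0: a=3, p=3, q=1
  k=1: a=2, p=7, q=2
  k=2: a=2, p=17, q=5
  k=3: a=2, p=41, q=12
  k=4: a=3, p=140, q=41

140/41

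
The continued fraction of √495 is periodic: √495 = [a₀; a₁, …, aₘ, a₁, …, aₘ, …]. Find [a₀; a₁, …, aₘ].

a₀ = ⌊√495⌋ = 22.
With m₀=0, d₀=1 and mₖ₊₁ = dₖaₖ − mₖ, dₖ₊₁ = (n − mₖ₊₁²)/dₖ, aₖ₊₁ = ⌊(a₀+mₖ₊₁)/dₖ₊₁⌋:
  k=1: m=22, d=11, a=4
  k=2: m=22, d=1, a=44
d=1 and a=2a₀=44 at k=2, so the next step gives (m, d) = (22, 11) again — its k=1 value — and the period has length 2.

[22; 4, 44]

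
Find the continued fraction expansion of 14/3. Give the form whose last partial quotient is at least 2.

[4; 1, 2]

14 = 4·3 + 2
3 = 1·2 + 1
2 = 2·1 + 0  (stop)
So 14/3 = [4; 1, 2].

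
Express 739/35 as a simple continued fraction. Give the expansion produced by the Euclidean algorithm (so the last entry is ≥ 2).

739 = 21×35 + 4
35 = 8×4 + 3
4 = 1×3 + 1
3 = 3×1 + 0  (stop)
So 739/35 = [21; 8, 1, 3].

[21; 8, 1, 3]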